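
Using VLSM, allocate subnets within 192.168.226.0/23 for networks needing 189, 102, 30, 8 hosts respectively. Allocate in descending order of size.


189 hosts -> /24 (254 usable): 192.168.226.0/24
102 hosts -> /25 (126 usable): 192.168.227.0/25
30 hosts -> /27 (30 usable): 192.168.227.128/27
8 hosts -> /28 (14 usable): 192.168.227.160/28
Allocation: 192.168.226.0/24 (189 hosts, 254 usable); 192.168.227.0/25 (102 hosts, 126 usable); 192.168.227.128/27 (30 hosts, 30 usable); 192.168.227.160/28 (8 hosts, 14 usable)


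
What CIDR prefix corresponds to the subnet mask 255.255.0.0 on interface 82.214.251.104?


Binary: 11111111.11111111.00000000.00000000
Count leading 1s
Prefix: /16


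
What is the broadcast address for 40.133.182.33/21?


Network: 40.133.176.0/21
Host bits = 11
Set all host bits to 1:
Broadcast: 40.133.183.255


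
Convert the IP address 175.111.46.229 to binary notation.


175 = 10101111
111 = 01101111
46 = 00101110
229 = 11100101
Binary: 10101111.01101111.00101110.11100101


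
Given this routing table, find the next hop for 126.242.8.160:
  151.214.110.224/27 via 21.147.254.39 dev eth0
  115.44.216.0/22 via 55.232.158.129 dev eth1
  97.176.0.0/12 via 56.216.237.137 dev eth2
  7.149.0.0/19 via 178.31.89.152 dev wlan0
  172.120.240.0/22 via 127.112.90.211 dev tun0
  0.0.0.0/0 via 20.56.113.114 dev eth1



Longest prefix match for 126.242.8.160:
  /27 151.214.110.224: no
  /22 115.44.216.0: no
  /12 97.176.0.0: no
  /19 7.149.0.0: no
  /22 172.120.240.0: no
  /0 0.0.0.0: MATCH
Selected: next-hop 20.56.113.114 via eth1 (matched /0)


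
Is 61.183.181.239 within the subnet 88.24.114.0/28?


Subnet network: 88.24.114.0
Test IP AND mask: 61.183.181.224
No, 61.183.181.239 is not in 88.24.114.0/28


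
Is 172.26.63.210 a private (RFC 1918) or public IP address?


RFC 1918 private ranges:
  10.0.0.0/8 (10.0.0.0 - 10.255.255.255)
  172.16.0.0/12 (172.16.0.0 - 172.31.255.255)
  192.168.0.0/16 (192.168.0.0 - 192.168.255.255)
Private (in 172.16.0.0/12)


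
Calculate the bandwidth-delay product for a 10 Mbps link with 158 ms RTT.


BDP = bandwidth * RTT
= 10 Mbps * 158 ms
= 10 * 1e6 * 158 / 1000 bits
= 1580000 bits
= 197500 bytes
= 192.8711 KB
BDP = 1580000 bits (197500 bytes)


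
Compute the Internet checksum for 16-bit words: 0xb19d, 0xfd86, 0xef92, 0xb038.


Sum all words (with carry folding):
+ 0xb19d = 0xb19d
+ 0xfd86 = 0xaf24
+ 0xef92 = 0x9eb7
+ 0xb038 = 0x4ef0
One's complement: ~0x4ef0
Checksum = 0xb10f


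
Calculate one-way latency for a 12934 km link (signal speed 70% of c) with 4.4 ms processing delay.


Speed = 0.7 * 3e5 km/s = 210000 km/s
Propagation delay = 12934 / 210000 = 0.0616 s = 61.5905 ms
Processing delay = 4.4 ms
Total one-way latency = 65.9905 ms


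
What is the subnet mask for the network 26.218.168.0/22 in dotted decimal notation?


/22 means 22 network bits, 10 host bits
Binary: 11111111111111111111110000000000
Mask: 255.255.252.0


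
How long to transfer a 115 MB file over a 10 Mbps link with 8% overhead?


Effective throughput = 10 * (1 - 8/100) = 9.2 Mbps
File size in Mb = 115 * 8 = 920 Mb
Time = 920 / 9.2
Time = 100.0 seconds


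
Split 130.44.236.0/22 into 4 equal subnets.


New prefix = 22 + 2 = 24
Each subnet has 256 addresses
  130.44.236.0/24
  130.44.237.0/24
  130.44.238.0/24
  130.44.239.0/24
Subnets: 130.44.236.0/24, 130.44.237.0/24, 130.44.238.0/24, 130.44.239.0/24


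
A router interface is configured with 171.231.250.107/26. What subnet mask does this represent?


/26 means 26 network bits, 6 host bits
Binary: 11111111111111111111111111000000
Mask: 255.255.255.192


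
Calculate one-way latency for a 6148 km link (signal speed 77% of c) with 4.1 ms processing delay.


Speed = 0.77 * 3e5 km/s = 231000 km/s
Propagation delay = 6148 / 231000 = 0.0266 s = 26.6147 ms
Processing delay = 4.1 ms
Total one-way latency = 30.7147 ms


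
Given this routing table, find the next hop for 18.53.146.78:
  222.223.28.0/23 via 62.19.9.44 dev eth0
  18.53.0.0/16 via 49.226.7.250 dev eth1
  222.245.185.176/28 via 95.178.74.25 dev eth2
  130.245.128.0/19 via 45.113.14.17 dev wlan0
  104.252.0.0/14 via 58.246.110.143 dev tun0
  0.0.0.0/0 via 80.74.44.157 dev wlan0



Longest prefix match for 18.53.146.78:
  /23 222.223.28.0: no
  /16 18.53.0.0: MATCH
  /28 222.245.185.176: no
  /19 130.245.128.0: no
  /14 104.252.0.0: no
  /0 0.0.0.0: MATCH
Selected: next-hop 49.226.7.250 via eth1 (matched /16)


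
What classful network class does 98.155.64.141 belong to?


First octet: 98
Binary: 01100010
0xxxxxxx -> Class A (1-126)
Class A, default mask 255.0.0.0 (/8)


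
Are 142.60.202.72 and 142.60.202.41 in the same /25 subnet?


Mask: 255.255.255.128
142.60.202.72 AND mask = 142.60.202.0
142.60.202.41 AND mask = 142.60.202.0
Yes, same subnet (142.60.202.0)


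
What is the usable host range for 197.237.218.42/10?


Network: 197.192.0.0
Broadcast: 197.255.255.255
First usable = network + 1
Last usable = broadcast - 1
Range: 197.192.0.1 to 197.255.255.254


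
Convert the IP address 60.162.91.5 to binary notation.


60 = 00111100
162 = 10100010
91 = 01011011
5 = 00000101
Binary: 00111100.10100010.01011011.00000101


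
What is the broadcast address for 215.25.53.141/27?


Network: 215.25.53.128/27
Host bits = 5
Set all host bits to 1:
Broadcast: 215.25.53.159


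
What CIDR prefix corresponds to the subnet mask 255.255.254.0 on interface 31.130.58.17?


Binary: 11111111.11111111.11111110.00000000
Count leading 1s
Prefix: /23


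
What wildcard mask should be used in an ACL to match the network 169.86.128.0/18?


Subnet mask: 255.255.192.0
Wildcard = 255.255.255.255 - subnet mask
255 - 255 = 0
255 - 255 = 0
255 - 192 = 63
255 - 0 = 255
Wildcard: 0.0.63.255


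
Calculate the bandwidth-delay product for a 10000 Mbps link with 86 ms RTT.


BDP = bandwidth * RTT
= 10000 Mbps * 86 ms
= 10000 * 1e6 * 86 / 1000 bits
= 860000000 bits
= 107500000 bytes
= 104980.4688 KB
BDP = 860000000 bits (107500000 bytes)


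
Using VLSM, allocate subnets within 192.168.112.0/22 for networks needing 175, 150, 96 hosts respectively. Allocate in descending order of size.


175 hosts -> /24 (254 usable): 192.168.112.0/24
150 hosts -> /24 (254 usable): 192.168.113.0/24
96 hosts -> /25 (126 usable): 192.168.114.0/25
Allocation: 192.168.112.0/24 (175 hosts, 254 usable); 192.168.113.0/24 (150 hosts, 254 usable); 192.168.114.0/25 (96 hosts, 126 usable)


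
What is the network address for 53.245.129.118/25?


IP:   00110101.11110101.10000001.01110110
Mask: 11111111.11111111.11111111.10000000
AND operation:
Net:  00110101.11110101.10000001.00000000
Network: 53.245.129.0/25


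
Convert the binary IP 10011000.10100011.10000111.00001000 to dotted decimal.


10011000 = 152
10100011 = 163
10000111 = 135
00001000 = 8
IP: 152.163.135.8


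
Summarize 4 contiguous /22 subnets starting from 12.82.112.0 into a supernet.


Original prefix: /22
Number of subnets: 4 = 2^2
New prefix = 22 - 2 = 20
Supernet: 12.82.112.0/20


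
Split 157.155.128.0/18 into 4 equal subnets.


New prefix = 18 + 2 = 20
Each subnet has 4096 addresses
  157.155.128.0/20
  157.155.144.0/20
  157.155.160.0/20
  157.155.176.0/20
Subnets: 157.155.128.0/20, 157.155.144.0/20, 157.155.160.0/20, 157.155.176.0/20


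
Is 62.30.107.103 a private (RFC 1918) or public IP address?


RFC 1918 private ranges:
  10.0.0.0/8 (10.0.0.0 - 10.255.255.255)
  172.16.0.0/12 (172.16.0.0 - 172.31.255.255)
  192.168.0.0/16 (192.168.0.0 - 192.168.255.255)
Public (not in any RFC 1918 range)


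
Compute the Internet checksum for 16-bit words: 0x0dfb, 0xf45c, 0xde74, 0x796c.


Sum all words (with carry folding):
+ 0x0dfb = 0x0dfb
+ 0xf45c = 0x0258
+ 0xde74 = 0xe0cc
+ 0x796c = 0x5a39
One's complement: ~0x5a39
Checksum = 0xa5c6


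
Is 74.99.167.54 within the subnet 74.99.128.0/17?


Subnet network: 74.99.128.0
Test IP AND mask: 74.99.128.0
Yes, 74.99.167.54 is in 74.99.128.0/17


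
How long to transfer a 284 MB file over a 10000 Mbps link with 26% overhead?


Effective throughput = 10000 * (1 - 26/100) = 7400 Mbps
File size in Mb = 284 * 8 = 2272 Mb
Time = 2272 / 7400
Time = 0.307 seconds


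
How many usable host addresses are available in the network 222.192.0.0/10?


Host bits = 32 - 10 = 22
Total addresses = 2^22 = 4194304
Usable = total - 2 (network and broadcast)
Usable hosts: 4194302


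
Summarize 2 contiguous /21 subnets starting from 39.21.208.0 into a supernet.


Original prefix: /21
Number of subnets: 2 = 2^1
New prefix = 21 - 1 = 20
Supernet: 39.21.208.0/20


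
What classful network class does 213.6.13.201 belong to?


First octet: 213
Binary: 11010101
110xxxxx -> Class C (192-223)
Class C, default mask 255.255.255.0 (/24)


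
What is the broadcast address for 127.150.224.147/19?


Network: 127.150.224.0/19
Host bits = 13
Set all host bits to 1:
Broadcast: 127.150.255.255


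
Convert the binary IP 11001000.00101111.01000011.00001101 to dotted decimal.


11001000 = 200
00101111 = 47
01000011 = 67
00001101 = 13
IP: 200.47.67.13


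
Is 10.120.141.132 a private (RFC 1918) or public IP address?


RFC 1918 private ranges:
  10.0.0.0/8 (10.0.0.0 - 10.255.255.255)
  172.16.0.0/12 (172.16.0.0 - 172.31.255.255)
  192.168.0.0/16 (192.168.0.0 - 192.168.255.255)
Private (in 10.0.0.0/8)


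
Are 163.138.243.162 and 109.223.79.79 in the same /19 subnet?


Mask: 255.255.224.0
163.138.243.162 AND mask = 163.138.224.0
109.223.79.79 AND mask = 109.223.64.0
No, different subnets (163.138.224.0 vs 109.223.64.0)


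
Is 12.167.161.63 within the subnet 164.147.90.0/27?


Subnet network: 164.147.90.0
Test IP AND mask: 12.167.161.32
No, 12.167.161.63 is not in 164.147.90.0/27


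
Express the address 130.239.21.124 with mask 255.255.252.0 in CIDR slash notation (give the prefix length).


Binary: 11111111.11111111.11111100.00000000
Count leading 1s
Prefix: /22


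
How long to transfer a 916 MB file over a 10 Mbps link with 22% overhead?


Effective throughput = 10 * (1 - 22/100) = 7.8 Mbps
File size in Mb = 916 * 8 = 7328 Mb
Time = 7328 / 7.8
Time = 939.4872 seconds


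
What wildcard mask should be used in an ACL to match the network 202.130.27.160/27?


Subnet mask: 255.255.255.224
Wildcard = 255.255.255.255 - subnet mask
255 - 255 = 0
255 - 255 = 0
255 - 255 = 0
255 - 224 = 31
Wildcard: 0.0.0.31


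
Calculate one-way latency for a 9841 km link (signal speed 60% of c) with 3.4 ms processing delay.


Speed = 0.6 * 3e5 km/s = 180000 km/s
Propagation delay = 9841 / 180000 = 0.0547 s = 54.6722 ms
Processing delay = 3.4 ms
Total one-way latency = 58.0722 ms


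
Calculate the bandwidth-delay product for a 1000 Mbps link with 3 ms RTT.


BDP = bandwidth * RTT
= 1000 Mbps * 3 ms
= 1000 * 1e6 * 3 / 1000 bits
= 3000000 bits
= 375000 bytes
= 366.2109 KB
BDP = 3000000 bits (375000 bytes)


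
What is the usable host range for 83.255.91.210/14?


Network: 83.252.0.0
Broadcast: 83.255.255.255
First usable = network + 1
Last usable = broadcast - 1
Range: 83.252.0.1 to 83.255.255.254


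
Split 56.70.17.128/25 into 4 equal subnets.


New prefix = 25 + 2 = 27
Each subnet has 32 addresses
  56.70.17.128/27
  56.70.17.160/27
  56.70.17.192/27
  56.70.17.224/27
Subnets: 56.70.17.128/27, 56.70.17.160/27, 56.70.17.192/27, 56.70.17.224/27


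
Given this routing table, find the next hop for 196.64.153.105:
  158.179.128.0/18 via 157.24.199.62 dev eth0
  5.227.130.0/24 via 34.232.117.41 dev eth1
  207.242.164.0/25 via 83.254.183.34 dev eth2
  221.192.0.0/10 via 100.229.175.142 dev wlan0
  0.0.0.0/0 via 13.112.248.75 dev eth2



Longest prefix match for 196.64.153.105:
  /18 158.179.128.0: no
  /24 5.227.130.0: no
  /25 207.242.164.0: no
  /10 221.192.0.0: no
  /0 0.0.0.0: MATCH
Selected: next-hop 13.112.248.75 via eth2 (matched /0)


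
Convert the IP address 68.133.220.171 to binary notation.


68 = 01000100
133 = 10000101
220 = 11011100
171 = 10101011
Binary: 01000100.10000101.11011100.10101011


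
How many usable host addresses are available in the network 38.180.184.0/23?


Host bits = 32 - 23 = 9
Total addresses = 2^9 = 512
Usable = total - 2 (network and broadcast)
Usable hosts: 510


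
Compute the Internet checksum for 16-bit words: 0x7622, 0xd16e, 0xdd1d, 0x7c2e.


Sum all words (with carry folding):
+ 0x7622 = 0x7622
+ 0xd16e = 0x4791
+ 0xdd1d = 0x24af
+ 0x7c2e = 0xa0dd
One's complement: ~0xa0dd
Checksum = 0x5f22


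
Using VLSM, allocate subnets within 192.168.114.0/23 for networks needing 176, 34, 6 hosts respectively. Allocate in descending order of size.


176 hosts -> /24 (254 usable): 192.168.114.0/24
34 hosts -> /26 (62 usable): 192.168.115.0/26
6 hosts -> /29 (6 usable): 192.168.115.64/29
Allocation: 192.168.114.0/24 (176 hosts, 254 usable); 192.168.115.0/26 (34 hosts, 62 usable); 192.168.115.64/29 (6 hosts, 6 usable)


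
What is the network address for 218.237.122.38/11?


IP:   11011010.11101101.01111010.00100110
Mask: 11111111.11100000.00000000.00000000
AND operation:
Net:  11011010.11100000.00000000.00000000
Network: 218.224.0.0/11


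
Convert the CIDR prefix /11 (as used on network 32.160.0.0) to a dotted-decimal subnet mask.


/11 means 11 network bits, 21 host bits
Binary: 11111111111000000000000000000000
Mask: 255.224.0.0


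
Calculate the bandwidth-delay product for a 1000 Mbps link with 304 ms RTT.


BDP = bandwidth * RTT
= 1000 Mbps * 304 ms
= 1000 * 1e6 * 304 / 1000 bits
= 304000000 bits
= 38000000 bytes
= 37109.375 KB
BDP = 304000000 bits (38000000 bytes)


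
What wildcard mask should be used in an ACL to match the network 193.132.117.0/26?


Subnet mask: 255.255.255.192
Wildcard = 255.255.255.255 - subnet mask
255 - 255 = 0
255 - 255 = 0
255 - 255 = 0
255 - 192 = 63
Wildcard: 0.0.0.63


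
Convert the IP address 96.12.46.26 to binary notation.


96 = 01100000
12 = 00001100
46 = 00101110
26 = 00011010
Binary: 01100000.00001100.00101110.00011010


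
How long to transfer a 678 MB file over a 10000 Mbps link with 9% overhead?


Effective throughput = 10000 * (1 - 9/100) = 9100 Mbps
File size in Mb = 678 * 8 = 5424 Mb
Time = 5424 / 9100
Time = 0.596 seconds


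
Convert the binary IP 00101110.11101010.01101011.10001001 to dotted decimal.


00101110 = 46
11101010 = 234
01101011 = 107
10001001 = 137
IP: 46.234.107.137


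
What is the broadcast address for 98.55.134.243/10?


Network: 98.0.0.0/10
Host bits = 22
Set all host bits to 1:
Broadcast: 98.63.255.255


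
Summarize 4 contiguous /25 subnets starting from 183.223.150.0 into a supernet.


Original prefix: /25
Number of subnets: 4 = 2^2
New prefix = 25 - 2 = 23
Supernet: 183.223.150.0/23


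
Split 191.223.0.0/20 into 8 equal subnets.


New prefix = 20 + 3 = 23
Each subnet has 512 addresses
  191.223.0.0/23
  191.223.2.0/23
  191.223.4.0/23
  191.223.6.0/23
  191.223.8.0/23
  191.223.10.0/23
  191.223.12.0/23
  191.223.14.0/23
Subnets: 191.223.0.0/23, 191.223.2.0/23, 191.223.4.0/23, 191.223.6.0/23, 191.223.8.0/23, 191.223.10.0/23, 191.223.12.0/23, 191.223.14.0/23


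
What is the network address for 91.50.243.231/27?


IP:   01011011.00110010.11110011.11100111
Mask: 11111111.11111111.11111111.11100000
AND operation:
Net:  01011011.00110010.11110011.11100000
Network: 91.50.243.224/27


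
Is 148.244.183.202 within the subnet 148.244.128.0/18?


Subnet network: 148.244.128.0
Test IP AND mask: 148.244.128.0
Yes, 148.244.183.202 is in 148.244.128.0/18


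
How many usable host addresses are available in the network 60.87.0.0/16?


Host bits = 32 - 16 = 16
Total addresses = 2^16 = 65536
Usable = total - 2 (network and broadcast)
Usable hosts: 65534


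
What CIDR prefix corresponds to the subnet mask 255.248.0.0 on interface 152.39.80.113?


Binary: 11111111.11111000.00000000.00000000
Count leading 1s
Prefix: /13


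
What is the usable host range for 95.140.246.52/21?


Network: 95.140.240.0
Broadcast: 95.140.247.255
First usable = network + 1
Last usable = broadcast - 1
Range: 95.140.240.1 to 95.140.247.254


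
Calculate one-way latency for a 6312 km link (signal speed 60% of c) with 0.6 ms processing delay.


Speed = 0.6 * 3e5 km/s = 180000 km/s
Propagation delay = 6312 / 180000 = 0.0351 s = 35.0667 ms
Processing delay = 0.6 ms
Total one-way latency = 35.6667 ms


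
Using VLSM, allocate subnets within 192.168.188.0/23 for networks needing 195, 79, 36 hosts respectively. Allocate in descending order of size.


195 hosts -> /24 (254 usable): 192.168.188.0/24
79 hosts -> /25 (126 usable): 192.168.189.0/25
36 hosts -> /26 (62 usable): 192.168.189.128/26
Allocation: 192.168.188.0/24 (195 hosts, 254 usable); 192.168.189.0/25 (79 hosts, 126 usable); 192.168.189.128/26 (36 hosts, 62 usable)


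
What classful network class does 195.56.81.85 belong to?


First octet: 195
Binary: 11000011
110xxxxx -> Class C (192-223)
Class C, default mask 255.255.255.0 (/24)


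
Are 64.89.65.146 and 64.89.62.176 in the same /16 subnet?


Mask: 255.255.0.0
64.89.65.146 AND mask = 64.89.0.0
64.89.62.176 AND mask = 64.89.0.0
Yes, same subnet (64.89.0.0)


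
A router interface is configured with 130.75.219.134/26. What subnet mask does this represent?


/26 means 26 network bits, 6 host bits
Binary: 11111111111111111111111111000000
Mask: 255.255.255.192


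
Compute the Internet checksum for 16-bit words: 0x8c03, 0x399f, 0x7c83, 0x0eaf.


Sum all words (with carry folding):
+ 0x8c03 = 0x8c03
+ 0x399f = 0xc5a2
+ 0x7c83 = 0x4226
+ 0x0eaf = 0x50d5
One's complement: ~0x50d5
Checksum = 0xaf2a


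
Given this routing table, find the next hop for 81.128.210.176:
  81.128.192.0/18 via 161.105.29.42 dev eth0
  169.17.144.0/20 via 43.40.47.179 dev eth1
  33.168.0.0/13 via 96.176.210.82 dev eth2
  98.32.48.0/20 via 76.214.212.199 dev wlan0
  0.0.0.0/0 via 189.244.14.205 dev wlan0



Longest prefix match for 81.128.210.176:
  /18 81.128.192.0: MATCH
  /20 169.17.144.0: no
  /13 33.168.0.0: no
  /20 98.32.48.0: no
  /0 0.0.0.0: MATCH
Selected: next-hop 161.105.29.42 via eth0 (matched /18)


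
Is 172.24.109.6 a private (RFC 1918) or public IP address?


RFC 1918 private ranges:
  10.0.0.0/8 (10.0.0.0 - 10.255.255.255)
  172.16.0.0/12 (172.16.0.0 - 172.31.255.255)
  192.168.0.0/16 (192.168.0.0 - 192.168.255.255)
Private (in 172.16.0.0/12)


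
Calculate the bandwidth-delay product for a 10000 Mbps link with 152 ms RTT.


BDP = bandwidth * RTT
= 10000 Mbps * 152 ms
= 10000 * 1e6 * 152 / 1000 bits
= 1520000000 bits
= 190000000 bytes
= 185546.875 KB
BDP = 1520000000 bits (190000000 bytes)


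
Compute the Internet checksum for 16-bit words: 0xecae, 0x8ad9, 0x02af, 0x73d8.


Sum all words (with carry folding):
+ 0xecae = 0xecae
+ 0x8ad9 = 0x7788
+ 0x02af = 0x7a37
+ 0x73d8 = 0xee0f
One's complement: ~0xee0f
Checksum = 0x11f0


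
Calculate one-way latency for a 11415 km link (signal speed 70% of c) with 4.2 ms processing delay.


Speed = 0.7 * 3e5 km/s = 210000 km/s
Propagation delay = 11415 / 210000 = 0.0544 s = 54.3571 ms
Processing delay = 4.2 ms
Total one-way latency = 58.5571 ms


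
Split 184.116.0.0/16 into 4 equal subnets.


New prefix = 16 + 2 = 18
Each subnet has 16384 addresses
  184.116.0.0/18
  184.116.64.0/18
  184.116.128.0/18
  184.116.192.0/18
Subnets: 184.116.0.0/18, 184.116.64.0/18, 184.116.128.0/18, 184.116.192.0/18


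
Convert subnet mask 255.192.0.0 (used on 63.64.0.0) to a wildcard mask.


Subnet mask: 255.192.0.0
Wildcard = 255.255.255.255 - subnet mask
255 - 255 = 0
255 - 192 = 63
255 - 0 = 255
255 - 0 = 255
Wildcard: 0.63.255.255


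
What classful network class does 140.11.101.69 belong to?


First octet: 140
Binary: 10001100
10xxxxxx -> Class B (128-191)
Class B, default mask 255.255.0.0 (/16)


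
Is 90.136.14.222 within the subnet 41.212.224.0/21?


Subnet network: 41.212.224.0
Test IP AND mask: 90.136.8.0
No, 90.136.14.222 is not in 41.212.224.0/21


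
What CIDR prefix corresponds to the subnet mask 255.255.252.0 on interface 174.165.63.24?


Binary: 11111111.11111111.11111100.00000000
Count leading 1s
Prefix: /22


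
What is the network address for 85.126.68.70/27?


IP:   01010101.01111110.01000100.01000110
Mask: 11111111.11111111.11111111.11100000
AND operation:
Net:  01010101.01111110.01000100.01000000
Network: 85.126.68.64/27


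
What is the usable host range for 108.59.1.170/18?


Network: 108.59.0.0
Broadcast: 108.59.63.255
First usable = network + 1
Last usable = broadcast - 1
Range: 108.59.0.1 to 108.59.63.254


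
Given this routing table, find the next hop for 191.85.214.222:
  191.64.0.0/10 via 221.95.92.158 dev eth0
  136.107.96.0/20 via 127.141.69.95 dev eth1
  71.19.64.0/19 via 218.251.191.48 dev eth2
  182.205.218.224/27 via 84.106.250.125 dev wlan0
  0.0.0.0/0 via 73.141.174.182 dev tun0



Longest prefix match for 191.85.214.222:
  /10 191.64.0.0: MATCH
  /20 136.107.96.0: no
  /19 71.19.64.0: no
  /27 182.205.218.224: no
  /0 0.0.0.0: MATCH
Selected: next-hop 221.95.92.158 via eth0 (matched /10)


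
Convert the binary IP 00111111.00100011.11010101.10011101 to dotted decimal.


00111111 = 63
00100011 = 35
11010101 = 213
10011101 = 157
IP: 63.35.213.157


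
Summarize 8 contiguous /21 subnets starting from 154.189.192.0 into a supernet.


Original prefix: /21
Number of subnets: 8 = 2^3
New prefix = 21 - 3 = 18
Supernet: 154.189.192.0/18


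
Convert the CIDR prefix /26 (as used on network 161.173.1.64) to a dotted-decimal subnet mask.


/26 means 26 network bits, 6 host bits
Binary: 11111111111111111111111111000000
Mask: 255.255.255.192


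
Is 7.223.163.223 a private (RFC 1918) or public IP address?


RFC 1918 private ranges:
  10.0.0.0/8 (10.0.0.0 - 10.255.255.255)
  172.16.0.0/12 (172.16.0.0 - 172.31.255.255)
  192.168.0.0/16 (192.168.0.0 - 192.168.255.255)
Public (not in any RFC 1918 range)


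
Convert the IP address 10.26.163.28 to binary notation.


10 = 00001010
26 = 00011010
163 = 10100011
28 = 00011100
Binary: 00001010.00011010.10100011.00011100


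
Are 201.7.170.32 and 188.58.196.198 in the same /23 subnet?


Mask: 255.255.254.0
201.7.170.32 AND mask = 201.7.170.0
188.58.196.198 AND mask = 188.58.196.0
No, different subnets (201.7.170.0 vs 188.58.196.0)


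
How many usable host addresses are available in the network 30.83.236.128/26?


Host bits = 32 - 26 = 6
Total addresses = 2^6 = 64
Usable = total - 2 (network and broadcast)
Usable hosts: 62


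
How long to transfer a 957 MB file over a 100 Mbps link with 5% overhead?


Effective throughput = 100 * (1 - 5/100) = 95 Mbps
File size in Mb = 957 * 8 = 7656 Mb
Time = 7656 / 95
Time = 80.5895 seconds


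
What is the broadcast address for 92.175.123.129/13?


Network: 92.168.0.0/13
Host bits = 19
Set all host bits to 1:
Broadcast: 92.175.255.255


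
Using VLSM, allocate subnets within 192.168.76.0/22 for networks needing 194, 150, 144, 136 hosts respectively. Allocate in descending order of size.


194 hosts -> /24 (254 usable): 192.168.76.0/24
150 hosts -> /24 (254 usable): 192.168.77.0/24
144 hosts -> /24 (254 usable): 192.168.78.0/24
136 hosts -> /24 (254 usable): 192.168.79.0/24
Allocation: 192.168.76.0/24 (194 hosts, 254 usable); 192.168.77.0/24 (150 hosts, 254 usable); 192.168.78.0/24 (144 hosts, 254 usable); 192.168.79.0/24 (136 hosts, 254 usable)


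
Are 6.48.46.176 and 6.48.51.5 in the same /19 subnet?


Mask: 255.255.224.0
6.48.46.176 AND mask = 6.48.32.0
6.48.51.5 AND mask = 6.48.32.0
Yes, same subnet (6.48.32.0)


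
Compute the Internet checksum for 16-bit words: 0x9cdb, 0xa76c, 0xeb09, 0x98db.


Sum all words (with carry folding):
+ 0x9cdb = 0x9cdb
+ 0xa76c = 0x4448
+ 0xeb09 = 0x2f52
+ 0x98db = 0xc82d
One's complement: ~0xc82d
Checksum = 0x37d2


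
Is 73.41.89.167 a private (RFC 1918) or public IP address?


RFC 1918 private ranges:
  10.0.0.0/8 (10.0.0.0 - 10.255.255.255)
  172.16.0.0/12 (172.16.0.0 - 172.31.255.255)
  192.168.0.0/16 (192.168.0.0 - 192.168.255.255)
Public (not in any RFC 1918 range)


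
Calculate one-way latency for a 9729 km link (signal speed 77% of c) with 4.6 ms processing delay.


Speed = 0.77 * 3e5 km/s = 231000 km/s
Propagation delay = 9729 / 231000 = 0.0421 s = 42.1169 ms
Processing delay = 4.6 ms
Total one-way latency = 46.7169 ms


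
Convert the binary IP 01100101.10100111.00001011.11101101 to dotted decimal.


01100101 = 101
10100111 = 167
00001011 = 11
11101101 = 237
IP: 101.167.11.237


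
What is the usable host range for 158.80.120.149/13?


Network: 158.80.0.0
Broadcast: 158.87.255.255
First usable = network + 1
Last usable = broadcast - 1
Range: 158.80.0.1 to 158.87.255.254


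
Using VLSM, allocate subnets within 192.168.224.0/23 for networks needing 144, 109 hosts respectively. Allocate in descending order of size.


144 hosts -> /24 (254 usable): 192.168.224.0/24
109 hosts -> /25 (126 usable): 192.168.225.0/25
Allocation: 192.168.224.0/24 (144 hosts, 254 usable); 192.168.225.0/25 (109 hosts, 126 usable)


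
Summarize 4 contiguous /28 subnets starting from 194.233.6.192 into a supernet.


Original prefix: /28
Number of subnets: 4 = 2^2
New prefix = 28 - 2 = 26
Supernet: 194.233.6.192/26


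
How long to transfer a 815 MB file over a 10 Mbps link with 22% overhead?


Effective throughput = 10 * (1 - 22/100) = 7.8 Mbps
File size in Mb = 815 * 8 = 6520 Mb
Time = 6520 / 7.8
Time = 835.8974 seconds


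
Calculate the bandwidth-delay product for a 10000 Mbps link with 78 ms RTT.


BDP = bandwidth * RTT
= 10000 Mbps * 78 ms
= 10000 * 1e6 * 78 / 1000 bits
= 780000000 bits
= 97500000 bytes
= 95214.8438 KB
BDP = 780000000 bits (97500000 bytes)


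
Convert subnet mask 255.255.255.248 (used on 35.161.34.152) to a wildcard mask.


Subnet mask: 255.255.255.248
Wildcard = 255.255.255.255 - subnet mask
255 - 255 = 0
255 - 255 = 0
255 - 255 = 0
255 - 248 = 7
Wildcard: 0.0.0.7


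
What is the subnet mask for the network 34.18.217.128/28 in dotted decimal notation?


/28 means 28 network bits, 4 host bits
Binary: 11111111111111111111111111110000
Mask: 255.255.255.240


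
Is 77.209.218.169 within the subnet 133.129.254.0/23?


Subnet network: 133.129.254.0
Test IP AND mask: 77.209.218.0
No, 77.209.218.169 is not in 133.129.254.0/23


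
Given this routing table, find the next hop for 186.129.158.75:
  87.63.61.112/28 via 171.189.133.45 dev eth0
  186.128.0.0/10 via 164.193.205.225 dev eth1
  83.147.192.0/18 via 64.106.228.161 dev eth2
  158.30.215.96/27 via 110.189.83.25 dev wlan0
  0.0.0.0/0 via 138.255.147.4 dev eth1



Longest prefix match for 186.129.158.75:
  /28 87.63.61.112: no
  /10 186.128.0.0: MATCH
  /18 83.147.192.0: no
  /27 158.30.215.96: no
  /0 0.0.0.0: MATCH
Selected: next-hop 164.193.205.225 via eth1 (matched /10)


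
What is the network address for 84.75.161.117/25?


IP:   01010100.01001011.10100001.01110101
Mask: 11111111.11111111.11111111.10000000
AND operation:
Net:  01010100.01001011.10100001.00000000
Network: 84.75.161.0/25


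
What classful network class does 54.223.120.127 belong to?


First octet: 54
Binary: 00110110
0xxxxxxx -> Class A (1-126)
Class A, default mask 255.0.0.0 (/8)


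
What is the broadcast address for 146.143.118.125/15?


Network: 146.142.0.0/15
Host bits = 17
Set all host bits to 1:
Broadcast: 146.143.255.255


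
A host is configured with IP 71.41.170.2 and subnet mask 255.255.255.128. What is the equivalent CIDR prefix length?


Binary: 11111111.11111111.11111111.10000000
Count leading 1s
Prefix: /25


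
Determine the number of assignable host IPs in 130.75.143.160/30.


Host bits = 32 - 30 = 2
Total addresses = 2^2 = 4
Usable = total - 2 (network and broadcast)
Usable hosts: 2


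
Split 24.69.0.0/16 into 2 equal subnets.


New prefix = 16 + 1 = 17
Each subnet has 32768 addresses
  24.69.0.0/17
  24.69.128.0/17
Subnets: 24.69.0.0/17, 24.69.128.0/17


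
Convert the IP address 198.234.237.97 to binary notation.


198 = 11000110
234 = 11101010
237 = 11101101
97 = 01100001
Binary: 11000110.11101010.11101101.01100001


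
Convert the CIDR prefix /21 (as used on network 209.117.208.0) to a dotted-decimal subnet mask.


/21 means 21 network bits, 11 host bits
Binary: 11111111111111111111100000000000
Mask: 255.255.248.0


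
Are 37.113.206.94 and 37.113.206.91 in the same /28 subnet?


Mask: 255.255.255.240
37.113.206.94 AND mask = 37.113.206.80
37.113.206.91 AND mask = 37.113.206.80
Yes, same subnet (37.113.206.80)


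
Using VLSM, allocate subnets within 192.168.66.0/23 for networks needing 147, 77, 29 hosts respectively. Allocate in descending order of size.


147 hosts -> /24 (254 usable): 192.168.66.0/24
77 hosts -> /25 (126 usable): 192.168.67.0/25
29 hosts -> /27 (30 usable): 192.168.67.128/27
Allocation: 192.168.66.0/24 (147 hosts, 254 usable); 192.168.67.0/25 (77 hosts, 126 usable); 192.168.67.128/27 (29 hosts, 30 usable)


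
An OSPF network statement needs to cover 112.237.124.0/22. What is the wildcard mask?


Subnet mask: 255.255.252.0
Wildcard = 255.255.255.255 - subnet mask
255 - 255 = 0
255 - 255 = 0
255 - 252 = 3
255 - 0 = 255
Wildcard: 0.0.3.255


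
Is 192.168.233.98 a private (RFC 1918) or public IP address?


RFC 1918 private ranges:
  10.0.0.0/8 (10.0.0.0 - 10.255.255.255)
  172.16.0.0/12 (172.16.0.0 - 172.31.255.255)
  192.168.0.0/16 (192.168.0.0 - 192.168.255.255)
Private (in 192.168.0.0/16)


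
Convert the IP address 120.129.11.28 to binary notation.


120 = 01111000
129 = 10000001
11 = 00001011
28 = 00011100
Binary: 01111000.10000001.00001011.00011100


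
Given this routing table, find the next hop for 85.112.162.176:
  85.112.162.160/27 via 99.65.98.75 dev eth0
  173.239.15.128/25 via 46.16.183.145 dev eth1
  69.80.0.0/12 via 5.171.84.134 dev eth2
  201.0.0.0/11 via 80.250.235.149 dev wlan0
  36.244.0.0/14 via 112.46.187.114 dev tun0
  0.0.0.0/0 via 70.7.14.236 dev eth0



Longest prefix match for 85.112.162.176:
  /27 85.112.162.160: MATCH
  /25 173.239.15.128: no
  /12 69.80.0.0: no
  /11 201.0.0.0: no
  /14 36.244.0.0: no
  /0 0.0.0.0: MATCH
Selected: next-hop 99.65.98.75 via eth0 (matched /27)


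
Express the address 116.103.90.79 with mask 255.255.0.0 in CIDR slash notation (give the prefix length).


Binary: 11111111.11111111.00000000.00000000
Count leading 1s
Prefix: /16


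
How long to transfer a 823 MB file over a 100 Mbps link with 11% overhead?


Effective throughput = 100 * (1 - 11/100) = 89 Mbps
File size in Mb = 823 * 8 = 6584 Mb
Time = 6584 / 89
Time = 73.9775 seconds


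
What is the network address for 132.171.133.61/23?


IP:   10000100.10101011.10000101.00111101
Mask: 11111111.11111111.11111110.00000000
AND operation:
Net:  10000100.10101011.10000100.00000000
Network: 132.171.132.0/23


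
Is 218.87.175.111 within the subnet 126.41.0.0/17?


Subnet network: 126.41.0.0
Test IP AND mask: 218.87.128.0
No, 218.87.175.111 is not in 126.41.0.0/17


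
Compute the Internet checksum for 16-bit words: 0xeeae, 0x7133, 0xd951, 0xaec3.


Sum all words (with carry folding):
+ 0xeeae = 0xeeae
+ 0x7133 = 0x5fe2
+ 0xd951 = 0x3934
+ 0xaec3 = 0xe7f7
One's complement: ~0xe7f7
Checksum = 0x1808


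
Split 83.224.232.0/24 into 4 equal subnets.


New prefix = 24 + 2 = 26
Each subnet has 64 addresses
  83.224.232.0/26
  83.224.232.64/26
  83.224.232.128/26
  83.224.232.192/26
Subnets: 83.224.232.0/26, 83.224.232.64/26, 83.224.232.128/26, 83.224.232.192/26


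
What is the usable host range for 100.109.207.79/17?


Network: 100.109.128.0
Broadcast: 100.109.255.255
First usable = network + 1
Last usable = broadcast - 1
Range: 100.109.128.1 to 100.109.255.254


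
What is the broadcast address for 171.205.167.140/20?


Network: 171.205.160.0/20
Host bits = 12
Set all host bits to 1:
Broadcast: 171.205.175.255


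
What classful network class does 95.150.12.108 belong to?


First octet: 95
Binary: 01011111
0xxxxxxx -> Class A (1-126)
Class A, default mask 255.0.0.0 (/8)


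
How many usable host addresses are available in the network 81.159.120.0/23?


Host bits = 32 - 23 = 9
Total addresses = 2^9 = 512
Usable = total - 2 (network and broadcast)
Usable hosts: 510


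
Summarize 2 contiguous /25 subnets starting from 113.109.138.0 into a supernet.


Original prefix: /25
Number of subnets: 2 = 2^1
New prefix = 25 - 1 = 24
Supernet: 113.109.138.0/24


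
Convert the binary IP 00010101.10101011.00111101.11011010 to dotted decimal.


00010101 = 21
10101011 = 171
00111101 = 61
11011010 = 218
IP: 21.171.61.218


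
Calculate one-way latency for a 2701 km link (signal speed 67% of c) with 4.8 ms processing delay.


Speed = 0.67 * 3e5 km/s = 201000 km/s
Propagation delay = 2701 / 201000 = 0.0134 s = 13.4378 ms
Processing delay = 4.8 ms
Total one-way latency = 18.2378 ms


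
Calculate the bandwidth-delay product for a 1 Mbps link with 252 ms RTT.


BDP = bandwidth * RTT
= 1 Mbps * 252 ms
= 1 * 1e6 * 252 / 1000 bits
= 252000 bits
= 31500 bytes
= 30.7617 KB
BDP = 252000 bits (31500 bytes)


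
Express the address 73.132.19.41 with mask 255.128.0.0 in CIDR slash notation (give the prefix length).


Binary: 11111111.10000000.00000000.00000000
Count leading 1s
Prefix: /9


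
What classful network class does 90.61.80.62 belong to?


First octet: 90
Binary: 01011010
0xxxxxxx -> Class A (1-126)
Class A, default mask 255.0.0.0 (/8)


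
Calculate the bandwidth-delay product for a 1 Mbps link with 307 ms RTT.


BDP = bandwidth * RTT
= 1 Mbps * 307 ms
= 1 * 1e6 * 307 / 1000 bits
= 307000 bits
= 38375 bytes
= 37.4756 KB
BDP = 307000 bits (38375 bytes)


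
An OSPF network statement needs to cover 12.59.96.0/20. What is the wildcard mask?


Subnet mask: 255.255.240.0
Wildcard = 255.255.255.255 - subnet mask
255 - 255 = 0
255 - 255 = 0
255 - 240 = 15
255 - 0 = 255
Wildcard: 0.0.15.255


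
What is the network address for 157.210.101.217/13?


IP:   10011101.11010010.01100101.11011001
Mask: 11111111.11111000.00000000.00000000
AND operation:
Net:  10011101.11010000.00000000.00000000
Network: 157.208.0.0/13


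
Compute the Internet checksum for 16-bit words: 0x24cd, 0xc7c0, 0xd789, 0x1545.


Sum all words (with carry folding):
+ 0x24cd = 0x24cd
+ 0xc7c0 = 0xec8d
+ 0xd789 = 0xc417
+ 0x1545 = 0xd95c
One's complement: ~0xd95c
Checksum = 0x26a3


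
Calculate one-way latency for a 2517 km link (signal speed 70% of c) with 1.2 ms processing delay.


Speed = 0.7 * 3e5 km/s = 210000 km/s
Propagation delay = 2517 / 210000 = 0.012 s = 11.9857 ms
Processing delay = 1.2 ms
Total one-way latency = 13.1857 ms


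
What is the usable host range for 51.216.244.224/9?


Network: 51.128.0.0
Broadcast: 51.255.255.255
First usable = network + 1
Last usable = broadcast - 1
Range: 51.128.0.1 to 51.255.255.254


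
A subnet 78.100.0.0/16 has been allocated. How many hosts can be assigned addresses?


Host bits = 32 - 16 = 16
Total addresses = 2^16 = 65536
Usable = total - 2 (network and broadcast)
Usable hosts: 65534


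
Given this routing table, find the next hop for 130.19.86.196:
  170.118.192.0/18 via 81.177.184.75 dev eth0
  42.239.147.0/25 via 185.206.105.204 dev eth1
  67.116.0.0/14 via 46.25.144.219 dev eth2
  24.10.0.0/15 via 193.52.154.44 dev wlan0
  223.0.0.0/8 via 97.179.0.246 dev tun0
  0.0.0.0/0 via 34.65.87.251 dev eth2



Longest prefix match for 130.19.86.196:
  /18 170.118.192.0: no
  /25 42.239.147.0: no
  /14 67.116.0.0: no
  /15 24.10.0.0: no
  /8 223.0.0.0: no
  /0 0.0.0.0: MATCH
Selected: next-hop 34.65.87.251 via eth2 (matched /0)


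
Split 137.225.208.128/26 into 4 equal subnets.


New prefix = 26 + 2 = 28
Each subnet has 16 addresses
  137.225.208.128/28
  137.225.208.144/28
  137.225.208.160/28
  137.225.208.176/28
Subnets: 137.225.208.128/28, 137.225.208.144/28, 137.225.208.160/28, 137.225.208.176/28


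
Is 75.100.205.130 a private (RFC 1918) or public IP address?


RFC 1918 private ranges:
  10.0.0.0/8 (10.0.0.0 - 10.255.255.255)
  172.16.0.0/12 (172.16.0.0 - 172.31.255.255)
  192.168.0.0/16 (192.168.0.0 - 192.168.255.255)
Public (not in any RFC 1918 range)


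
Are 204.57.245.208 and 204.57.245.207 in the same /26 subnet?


Mask: 255.255.255.192
204.57.245.208 AND mask = 204.57.245.192
204.57.245.207 AND mask = 204.57.245.192
Yes, same subnet (204.57.245.192)


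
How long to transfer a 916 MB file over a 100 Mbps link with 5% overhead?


Effective throughput = 100 * (1 - 5/100) = 95 Mbps
File size in Mb = 916 * 8 = 7328 Mb
Time = 7328 / 95
Time = 77.1368 seconds


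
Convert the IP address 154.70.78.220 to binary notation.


154 = 10011010
70 = 01000110
78 = 01001110
220 = 11011100
Binary: 10011010.01000110.01001110.11011100


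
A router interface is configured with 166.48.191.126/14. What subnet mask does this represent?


/14 means 14 network bits, 18 host bits
Binary: 11111111111111000000000000000000
Mask: 255.252.0.0


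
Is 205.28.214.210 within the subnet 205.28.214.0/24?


Subnet network: 205.28.214.0
Test IP AND mask: 205.28.214.0
Yes, 205.28.214.210 is in 205.28.214.0/24


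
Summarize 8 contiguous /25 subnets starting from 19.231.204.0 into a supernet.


Original prefix: /25
Number of subnets: 8 = 2^3
New prefix = 25 - 3 = 22
Supernet: 19.231.204.0/22


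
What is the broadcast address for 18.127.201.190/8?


Network: 18.0.0.0/8
Host bits = 24
Set all host bits to 1:
Broadcast: 18.255.255.255


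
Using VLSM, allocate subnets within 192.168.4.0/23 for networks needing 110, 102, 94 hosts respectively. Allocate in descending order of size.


110 hosts -> /25 (126 usable): 192.168.4.0/25
102 hosts -> /25 (126 usable): 192.168.4.128/25
94 hosts -> /25 (126 usable): 192.168.5.0/25
Allocation: 192.168.4.0/25 (110 hosts, 126 usable); 192.168.4.128/25 (102 hosts, 126 usable); 192.168.5.0/25 (94 hosts, 126 usable)


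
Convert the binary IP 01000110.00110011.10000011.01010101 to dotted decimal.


01000110 = 70
00110011 = 51
10000011 = 131
01010101 = 85
IP: 70.51.131.85


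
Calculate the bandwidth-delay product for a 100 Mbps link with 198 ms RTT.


BDP = bandwidth * RTT
= 100 Mbps * 198 ms
= 100 * 1e6 * 198 / 1000 bits
= 19800000 bits
= 2475000 bytes
= 2416.9922 KB
BDP = 19800000 bits (2475000 bytes)


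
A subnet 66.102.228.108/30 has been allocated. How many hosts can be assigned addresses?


Host bits = 32 - 30 = 2
Total addresses = 2^2 = 4
Usable = total - 2 (network and broadcast)
Usable hosts: 2


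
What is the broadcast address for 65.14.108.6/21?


Network: 65.14.104.0/21
Host bits = 11
Set all host bits to 1:
Broadcast: 65.14.111.255


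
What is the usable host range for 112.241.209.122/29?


Network: 112.241.209.120
Broadcast: 112.241.209.127
First usable = network + 1
Last usable = broadcast - 1
Range: 112.241.209.121 to 112.241.209.126


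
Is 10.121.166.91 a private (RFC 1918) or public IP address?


RFC 1918 private ranges:
  10.0.0.0/8 (10.0.0.0 - 10.255.255.255)
  172.16.0.0/12 (172.16.0.0 - 172.31.255.255)
  192.168.0.0/16 (192.168.0.0 - 192.168.255.255)
Private (in 10.0.0.0/8)


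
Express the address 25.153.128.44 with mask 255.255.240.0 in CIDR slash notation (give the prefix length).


Binary: 11111111.11111111.11110000.00000000
Count leading 1s
Prefix: /20


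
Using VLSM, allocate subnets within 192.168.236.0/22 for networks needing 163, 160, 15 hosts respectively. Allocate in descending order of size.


163 hosts -> /24 (254 usable): 192.168.236.0/24
160 hosts -> /24 (254 usable): 192.168.237.0/24
15 hosts -> /27 (30 usable): 192.168.238.0/27
Allocation: 192.168.236.0/24 (163 hosts, 254 usable); 192.168.237.0/24 (160 hosts, 254 usable); 192.168.238.0/27 (15 hosts, 30 usable)
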